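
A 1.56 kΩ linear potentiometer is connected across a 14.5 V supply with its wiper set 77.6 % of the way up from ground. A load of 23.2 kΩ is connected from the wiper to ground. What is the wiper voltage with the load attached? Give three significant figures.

V ≈ 11.1 V

The wiper splits the pot into (1−α)R = 349.4 Ω above and αR = 1211 Ω below.
Lower section ‖ load = 1151 Ω.
V_wiper = 14.5 × 1151/(349.4 + 1151) = 11.1 V.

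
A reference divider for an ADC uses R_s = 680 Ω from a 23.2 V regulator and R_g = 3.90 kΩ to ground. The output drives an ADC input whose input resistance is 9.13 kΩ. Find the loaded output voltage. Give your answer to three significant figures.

The load sits in parallel with R_g: R_g‖R_L = (3900 × 9130) / (3900 + 9130) = 2733 Ω.
V_out = 23.2 × 2733 / (680 + 2733) = 23.2 × 2733/3413 = 18.6 V.

V_out ≈ 18.6 V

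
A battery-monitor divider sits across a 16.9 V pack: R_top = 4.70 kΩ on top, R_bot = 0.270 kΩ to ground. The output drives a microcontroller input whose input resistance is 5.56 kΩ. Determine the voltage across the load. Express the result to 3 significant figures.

V_out ≈ 0.878 V

The load sits in parallel with R_bot: R_bot‖R_L = (270 × 5560) / (270 + 5560) = 257.5 Ω.
V_out = 16.9 × 257.5 / (4700 + 257.5) = 16.9 × 257.5/4957 = 0.878 V.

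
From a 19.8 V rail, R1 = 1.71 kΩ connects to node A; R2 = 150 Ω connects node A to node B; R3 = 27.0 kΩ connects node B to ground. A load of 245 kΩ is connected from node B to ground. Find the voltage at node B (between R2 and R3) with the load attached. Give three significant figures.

V ≈ 18.4 V

At node B, R3 is in parallel with the load: R3‖R_L = 24320 Ω.
Below node A the resistance is R2 + (R3‖R_L) = 24470 Ω, so V_A = 19.8 × 24470/26180 = 18.51 V.
Then V_B = V_A × (R3‖R_L)/(R2 + R3‖R_L) = 18.51 × 24320/24470 = 18.4 V.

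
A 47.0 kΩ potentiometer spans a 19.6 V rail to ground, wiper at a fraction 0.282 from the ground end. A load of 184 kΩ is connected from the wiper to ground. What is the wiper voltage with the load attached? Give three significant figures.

V ≈ 5.26 V

The wiper splits the pot into (1−α)R = 33.75 kΩ above and αR = 13.25 kΩ below.
Lower section ‖ load = 12.36 kΩ.
V_wiper = 19.6 × 12.36/(33.75 + 12.36) = 5.26 V.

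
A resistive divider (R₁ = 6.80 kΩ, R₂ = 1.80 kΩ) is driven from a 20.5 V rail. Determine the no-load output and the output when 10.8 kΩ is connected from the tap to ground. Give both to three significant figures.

Unloaded: 4.29 V; loaded: 3.79 V

Open-circuit: V = 20.5 × 1.80/(6.80 + 1.80) = 4.29 V.
With the load, R₂ becomes R₂‖R_L = 1.543 kΩ, so V = 20.5 × 1.543/8.343 = 3.79 V.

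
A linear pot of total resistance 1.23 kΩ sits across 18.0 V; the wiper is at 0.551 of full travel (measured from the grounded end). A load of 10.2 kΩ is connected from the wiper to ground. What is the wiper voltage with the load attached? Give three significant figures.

The wiper splits the pot into (1−α)R = 552.3 Ω above and αR = 677.7 Ω below.
Lower section ‖ load = 635.5 Ω.
V_wiper = 18.0 × 635.5/(552.3 + 635.5) = 9.63 V.

V ≈ 9.63 V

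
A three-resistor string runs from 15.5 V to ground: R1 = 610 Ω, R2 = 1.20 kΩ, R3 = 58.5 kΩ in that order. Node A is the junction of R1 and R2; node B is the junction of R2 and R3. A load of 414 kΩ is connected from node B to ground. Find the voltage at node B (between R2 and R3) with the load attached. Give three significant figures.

V ≈ 15.0 V

At node B, R3 is in parallel with the load: R3‖R_L = 51260 Ω.
Below node A the resistance is R2 + (R3‖R_L) = 52460 Ω, so V_A = 15.5 × 52460/53070 = 15.32 V.
Then V_B = V_A × (R3‖R_L)/(R2 + R3‖R_L) = 15.32 × 51260/52460 = 15.0 V.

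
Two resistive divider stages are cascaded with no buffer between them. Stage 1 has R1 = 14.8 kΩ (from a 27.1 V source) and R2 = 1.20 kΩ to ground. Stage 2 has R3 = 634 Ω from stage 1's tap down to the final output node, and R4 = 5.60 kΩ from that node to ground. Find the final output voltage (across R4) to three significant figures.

Stage 2 presents R3+R4 = 6234 Ω as a load on stage 1's tap.
Stage 1's lower leg becomes R2‖(R3+R4) = 1006 Ω, so V_mid = 27.1 × 1006/15810 = 1.725 V.
Stage 2 is itself unloaded: V_out = V_mid × R4/(R3+R4) = 1.725 × 5600/6234 = 1.55 V.

V_out ≈ 1.55 V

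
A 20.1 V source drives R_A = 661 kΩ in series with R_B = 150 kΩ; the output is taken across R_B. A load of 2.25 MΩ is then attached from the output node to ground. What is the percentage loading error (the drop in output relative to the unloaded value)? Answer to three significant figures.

The divider's output (Thévenin) resistance is R_A‖R_B = 122.3 kΩ.
Fractional drop under load = R_th/(R_th + R_L) = 122.3 / (122.3 + 2250) = 0.05154.
So the output falls by 5.15 %.

5.15 %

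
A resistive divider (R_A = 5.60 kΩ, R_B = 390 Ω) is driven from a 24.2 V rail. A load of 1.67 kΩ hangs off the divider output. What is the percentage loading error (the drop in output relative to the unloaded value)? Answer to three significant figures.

Unloaded V = 24.2 × 390/5990 = 1.576 V.
Loaded: R_B‖R_L = 316.2 Ω, giving V = 24.2 × 316.2/5916 = 1.293 V.
Drop = (1.576 − 1.293) / 1.576 = 17.9 %.

17.9 %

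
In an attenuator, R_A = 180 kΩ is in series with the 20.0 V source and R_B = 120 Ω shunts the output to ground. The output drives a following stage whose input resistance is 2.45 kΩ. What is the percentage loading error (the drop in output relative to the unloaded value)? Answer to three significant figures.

4.67 %

The divider's output (Thévenin) resistance is R_A‖R_B = 119.9 Ω.
Fractional drop under load = R_th/(R_th + R_L) = 119.9 / (119.9 + 2450) = 0.04666.
So the output falls by 4.67 %.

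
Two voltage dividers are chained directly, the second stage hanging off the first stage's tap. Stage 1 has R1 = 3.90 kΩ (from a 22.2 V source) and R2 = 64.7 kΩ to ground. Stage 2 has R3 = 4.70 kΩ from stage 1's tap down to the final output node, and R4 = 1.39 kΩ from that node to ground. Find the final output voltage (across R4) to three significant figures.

Stage 2 presents R3+R4 = 6.090 kΩ as a load on stage 1's tap.
Stage 1's lower leg becomes R2‖(R3+R4) = 5.566 kΩ, so V_mid = 22.2 × 5.566/9.466 = 13.05 V.
Stage 2 is itself unloaded: V_out = V_mid × R4/(R3+R4) = 13.05 × 1.39/6.090 = 2.98 V.

V_out ≈ 2.98 V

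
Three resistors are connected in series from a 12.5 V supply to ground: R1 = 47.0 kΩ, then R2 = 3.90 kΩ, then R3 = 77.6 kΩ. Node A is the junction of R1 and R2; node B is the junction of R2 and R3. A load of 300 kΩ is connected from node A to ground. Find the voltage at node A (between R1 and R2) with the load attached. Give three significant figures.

V ≈ 7.21 V

Below node A the series string R2+R3 = 81.50 kΩ sits in parallel with the 300 kΩ load: 64.09 kΩ.
V_A = 12.5 × 64.09/(47.0 + 64.09) = 7.21 V.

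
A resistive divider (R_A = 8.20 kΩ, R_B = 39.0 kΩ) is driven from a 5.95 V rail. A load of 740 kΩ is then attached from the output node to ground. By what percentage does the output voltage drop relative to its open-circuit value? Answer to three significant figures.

0.907 %

The divider's output (Thévenin) resistance is R_A‖R_B = 6.775 kΩ.
Fractional drop under load = R_th/(R_th + R_L) = 6.775 / (6.775 + 740) = 0.009073.
So the output falls by 0.907 %.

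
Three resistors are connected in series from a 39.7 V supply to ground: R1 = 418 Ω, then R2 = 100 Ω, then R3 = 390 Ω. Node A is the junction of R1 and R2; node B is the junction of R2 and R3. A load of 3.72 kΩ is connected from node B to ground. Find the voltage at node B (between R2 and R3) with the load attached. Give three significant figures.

At node B, R3 is in parallel with the load: R3‖R_L = 353.0 Ω.
Below node A the resistance is R2 + (R3‖R_L) = 453.0 Ω, so V_A = 39.7 × 453.0/871.0 = 20.65 V.
Then V_B = V_A × (R3‖R_L)/(R2 + R3‖R_L) = 20.65 × 353.0/453.0 = 16.1 V.

V ≈ 16.1 V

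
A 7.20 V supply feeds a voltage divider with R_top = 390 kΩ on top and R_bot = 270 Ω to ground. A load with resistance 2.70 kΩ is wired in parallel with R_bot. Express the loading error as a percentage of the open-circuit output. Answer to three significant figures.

9.09 %

Unloaded V = 7.20 × 270/390300 = 0.0049812 V.
Loaded: R_bot‖R_L = 245.5 Ω, giving V = 7.20 × 245.5/390200 = 0.0045286 V.
Drop = (0.0049812 − 0.0045286) / 0.0049812 = 9.09 %.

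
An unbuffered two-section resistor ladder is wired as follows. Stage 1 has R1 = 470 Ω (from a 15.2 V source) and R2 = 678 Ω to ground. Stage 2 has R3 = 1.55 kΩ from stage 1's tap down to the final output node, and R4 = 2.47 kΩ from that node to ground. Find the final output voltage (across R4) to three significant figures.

Stage 2 presents R3+R4 = 4020 Ω as a load on stage 1's tap.
Stage 1's lower leg becomes R2‖(R3+R4) = 580.2 Ω, so V_mid = 15.2 × 580.2/1050 = 8.397 V.
Stage 2 is itself unloaded: V_out = V_mid × R4/(R3+R4) = 8.397 × 2470/4020 = 5.16 V.

V_out ≈ 5.16 V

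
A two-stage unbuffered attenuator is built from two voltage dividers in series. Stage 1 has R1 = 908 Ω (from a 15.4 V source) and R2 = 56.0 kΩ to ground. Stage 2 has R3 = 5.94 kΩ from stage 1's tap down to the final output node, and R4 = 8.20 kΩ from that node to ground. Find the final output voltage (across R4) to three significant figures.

V_out ≈ 8.27 V

Stage 2 presents R3+R4 = 14140 Ω as a load on stage 1's tap.
Stage 1's lower leg becomes R2‖(R3+R4) = 11290 Ω, so V_mid = 15.4 × 11290/12200 = 14.25 V.
Stage 2 is itself unloaded: V_out = V_mid × R4/(R3+R4) = 14.25 × 8200/14140 = 8.27 V.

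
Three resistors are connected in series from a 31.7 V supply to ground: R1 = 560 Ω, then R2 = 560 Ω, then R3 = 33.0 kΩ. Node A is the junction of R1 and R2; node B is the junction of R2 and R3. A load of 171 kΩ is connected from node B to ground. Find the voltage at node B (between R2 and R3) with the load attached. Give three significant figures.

V ≈ 30.5 V

At node B, R3 is in parallel with the load: R3‖R_L = 27660 Ω.
Below node A the resistance is R2 + (R3‖R_L) = 28220 Ω, so V_A = 31.7 × 28220/28780 = 31.08 V.
Then V_B = V_A × (R3‖R_L)/(R2 + R3‖R_L) = 31.08 × 27660/28220 = 30.5 V.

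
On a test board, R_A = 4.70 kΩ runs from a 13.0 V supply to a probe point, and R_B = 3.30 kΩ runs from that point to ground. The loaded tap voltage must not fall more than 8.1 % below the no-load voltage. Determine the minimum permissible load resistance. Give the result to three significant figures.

R_L(min) ≈ 22.0 kΩ

Output resistance R_th = R_A‖R_B = (4.70 × 3.30)/8.000 = 1.939 kΩ.
The fractional drop is R_th/(R_th + R_L); requiring this ≤ 0.0810 gives R_L ≥ R_th(1/0.0810 − 1) = 1.939 × 11.35 = 22.0 kΩ.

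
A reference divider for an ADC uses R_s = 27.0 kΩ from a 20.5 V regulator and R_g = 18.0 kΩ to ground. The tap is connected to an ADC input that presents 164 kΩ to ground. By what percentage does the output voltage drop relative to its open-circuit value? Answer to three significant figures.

The divider's output (Thévenin) resistance is R_s‖R_g = 10.80 kΩ.
Fractional drop under load = R_th/(R_th + R_L) = 10.80 / (10.80 + 164) = 0.06178.
So the output falls by 6.18 %.

6.18 %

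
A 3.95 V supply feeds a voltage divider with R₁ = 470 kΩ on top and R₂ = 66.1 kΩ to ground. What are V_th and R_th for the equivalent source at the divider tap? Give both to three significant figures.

V_th = 0.487 V, R_th = 58.0 kΩ

V_th is the open-circuit tap voltage: 3.95 × 66.1/(470 + 66.1) = 0.487 V.
With the supply zeroed, R₁ and R₂ appear in parallel from the tap: R_th = R₁‖R₂ = (470 × 66.1)/536.1 = 58.0 kΩ.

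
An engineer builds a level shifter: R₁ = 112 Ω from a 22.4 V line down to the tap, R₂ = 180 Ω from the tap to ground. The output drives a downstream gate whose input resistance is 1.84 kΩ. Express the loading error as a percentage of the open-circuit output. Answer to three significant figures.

3.62 %

The divider's output (Thévenin) resistance is R₁‖R₂ = 69.04 Ω.
Fractional drop under load = R_th/(R_th + R_L) = 69.04 / (69.04 + 1840) = 0.03617.
So the output falls by 3.62 %.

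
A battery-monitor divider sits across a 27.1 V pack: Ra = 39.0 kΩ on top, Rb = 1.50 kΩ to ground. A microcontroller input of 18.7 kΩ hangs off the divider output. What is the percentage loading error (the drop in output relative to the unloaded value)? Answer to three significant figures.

The divider's output (Thévenin) resistance is Ra‖Rb = 1.444 kΩ.
Fractional drop under load = R_th/(R_th + R_L) = 1.444 / (1.444 + 18.7) = 0.07170.
So the output falls by 7.17 %.

7.17 %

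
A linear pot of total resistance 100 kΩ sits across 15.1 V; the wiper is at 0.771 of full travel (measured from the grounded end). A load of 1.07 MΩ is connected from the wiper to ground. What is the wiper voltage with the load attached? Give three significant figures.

V ≈ 11.5 V

The wiper splits the pot into (1−α)R = 22.90 kΩ above and αR = 77.10 kΩ below.
Lower section ‖ load = 71.92 kΩ.
V_wiper = 15.1 × 71.92/(22.90 + 71.92) = 11.5 V.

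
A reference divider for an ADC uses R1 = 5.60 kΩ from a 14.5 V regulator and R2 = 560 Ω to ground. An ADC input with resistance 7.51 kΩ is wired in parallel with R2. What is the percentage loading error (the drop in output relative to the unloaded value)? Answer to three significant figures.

6.35 %

The divider's output (Thévenin) resistance is R1‖R2 = 509.1 Ω.
Fractional drop under load = R_th/(R_th + R_L) = 509.1 / (509.1 + 7510) = 0.06348.
So the output falls by 6.35 %.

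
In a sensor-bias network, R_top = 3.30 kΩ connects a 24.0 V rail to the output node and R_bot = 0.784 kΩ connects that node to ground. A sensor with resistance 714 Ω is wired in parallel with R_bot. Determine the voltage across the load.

The load sits in parallel with R_bot: R_bot‖R_L = (784 × 714) / (784 + 714) = 373.7 Ω.
V_out = 24.0 × 373.7 / (3300 + 373.7) = 24.0 × 373.7/3674 = 2.44 V.

V_out ≈ 2.44 V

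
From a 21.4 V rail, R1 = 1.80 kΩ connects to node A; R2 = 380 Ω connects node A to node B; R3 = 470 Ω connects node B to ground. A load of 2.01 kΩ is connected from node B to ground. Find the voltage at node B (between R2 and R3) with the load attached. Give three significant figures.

V ≈ 3.18 V

At node B, R3 is in parallel with the load: R3‖R_L = 380.9 Ω.
Below node A the resistance is R2 + (R3‖R_L) = 760.9 Ω, so V_A = 21.4 × 760.9/2561 = 6.359 V.
Then V_B = V_A × (R3‖R_L)/(R2 + R3‖R_L) = 6.359 × 380.9/760.9 = 3.18 V.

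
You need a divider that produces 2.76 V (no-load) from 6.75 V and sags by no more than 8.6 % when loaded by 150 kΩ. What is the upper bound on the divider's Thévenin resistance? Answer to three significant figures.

Loading drop = R_th/(R_th + R_L) ≤ 0.0860, so R_th ≤ R_L · ε/(1−ε) = 150 kΩ × 0.0860/0.9140 = 14.1 kΩ.

R_th ≤ 14.1 kΩ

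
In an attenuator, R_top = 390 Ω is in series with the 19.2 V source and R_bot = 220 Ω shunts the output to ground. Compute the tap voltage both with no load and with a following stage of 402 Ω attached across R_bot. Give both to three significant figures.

Open-circuit: V = 19.2 × 220/(390 + 220) = 6.92 V.
With the load, R_bot becomes R_bot‖R_L = 142.2 Ω, so V = 19.2 × 142.2/532.2 = 5.13 V.

Unloaded: 6.92 V; loaded: 5.13 V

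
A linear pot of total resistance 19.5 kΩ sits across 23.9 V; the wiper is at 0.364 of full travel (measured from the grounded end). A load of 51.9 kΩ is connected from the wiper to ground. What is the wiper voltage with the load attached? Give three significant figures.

V ≈ 8.00 V

The wiper splits the pot into (1−α)R = 12.40 kΩ above and αR = 7.098 kΩ below.
Lower section ‖ load = 6.244 kΩ.
V_wiper = 23.9 × 6.244/(12.40 + 6.244) = 8.00 V.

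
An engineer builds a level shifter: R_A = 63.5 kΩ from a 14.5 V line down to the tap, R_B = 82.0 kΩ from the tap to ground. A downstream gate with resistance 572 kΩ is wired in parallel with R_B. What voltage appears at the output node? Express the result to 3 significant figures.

V_out ≈ 7.69 V

The load sits in parallel with R_B: R_B‖R_L = (82.0 × 572) / (82.0 + 572) = 71.72 kΩ.
V_out = 14.5 × 71.72 / (63.5 + 71.72) = 14.5 × 71.72/135.2 = 7.69 V.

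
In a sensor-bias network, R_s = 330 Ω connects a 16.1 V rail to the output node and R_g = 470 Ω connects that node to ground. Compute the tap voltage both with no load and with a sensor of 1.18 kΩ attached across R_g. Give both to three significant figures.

Open-circuit: V = 16.1 × 470/(330 + 470) = 9.46 V.
With the load, R_g becomes R_g‖R_L = 336.1 Ω, so V = 16.1 × 336.1/666.1 = 8.12 V.

Unloaded: 9.46 V; loaded: 8.12 V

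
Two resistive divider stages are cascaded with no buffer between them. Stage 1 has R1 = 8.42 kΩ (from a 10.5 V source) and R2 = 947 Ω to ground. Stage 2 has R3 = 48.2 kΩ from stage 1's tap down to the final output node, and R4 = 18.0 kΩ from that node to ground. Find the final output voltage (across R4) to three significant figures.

V_out ≈ 0.285 V

Stage 2 presents R3+R4 = 66200 Ω as a load on stage 1's tap.
Stage 1's lower leg becomes R2‖(R3+R4) = 933.6 Ω, so V_mid = 10.5 × 933.6/9354 = 1.048 V.
Stage 2 is itself unloaded: V_out = V_mid × R4/(R3+R4) = 1.048 × 18000/66200 = 0.285 V.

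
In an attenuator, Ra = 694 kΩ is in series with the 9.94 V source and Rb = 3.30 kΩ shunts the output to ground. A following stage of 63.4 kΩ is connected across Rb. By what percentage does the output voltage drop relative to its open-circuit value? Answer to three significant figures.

4.93 %

The divider's output (Thévenin) resistance is Ra‖Rb = 3.284 kΩ.
Fractional drop under load = R_th/(R_th + R_L) = 3.284 / (3.284 + 63.4) = 0.04925.
So the output falls by 4.93 %.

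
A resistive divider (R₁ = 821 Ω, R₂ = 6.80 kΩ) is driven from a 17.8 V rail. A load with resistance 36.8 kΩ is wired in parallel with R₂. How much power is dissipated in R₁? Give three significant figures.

P ≈ 6.04 mW

Total resistance from the source is R₁ + (R₂‖R_L) = 6560 Ω, so I = 17.8/6560 Ω = 2.713 mA.
P = I²·R₁ = (2.713 mA)² × 821 Ω = 6.04 mW.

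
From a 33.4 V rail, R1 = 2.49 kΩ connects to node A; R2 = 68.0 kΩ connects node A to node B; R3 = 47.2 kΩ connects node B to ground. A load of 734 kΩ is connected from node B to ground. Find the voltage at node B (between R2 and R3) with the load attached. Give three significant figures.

V ≈ 12.9 V

At node B, R3 is in parallel with the load: R3‖R_L = 44.35 kΩ.
Below node A the resistance is R2 + (R3‖R_L) = 112.3 kΩ, so V_A = 33.4 × 112.3/114.8 = 32.68 V.
Then V_B = V_A × (R3‖R_L)/(R2 + R3‖R_L) = 32.68 × 44.35/112.3 = 12.9 V.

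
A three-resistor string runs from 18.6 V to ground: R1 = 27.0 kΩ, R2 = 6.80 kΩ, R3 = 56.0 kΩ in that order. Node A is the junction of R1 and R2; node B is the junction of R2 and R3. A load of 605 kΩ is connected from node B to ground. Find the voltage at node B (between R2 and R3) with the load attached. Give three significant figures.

At node B, R3 is in parallel with the load: R3‖R_L = 51.26 kΩ.
Below node A the resistance is R2 + (R3‖R_L) = 58.06 kΩ, so V_A = 18.6 × 58.06/85.06 = 12.70 V.
Then V_B = V_A × (R3‖R_L)/(R2 + R3‖R_L) = 12.70 × 51.26/58.06 = 11.2 V.

V ≈ 11.2 V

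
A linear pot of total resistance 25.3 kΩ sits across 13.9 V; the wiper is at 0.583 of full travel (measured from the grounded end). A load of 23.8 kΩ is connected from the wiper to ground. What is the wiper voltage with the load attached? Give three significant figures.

V ≈ 6.44 V

The wiper splits the pot into (1−α)R = 10.55 kΩ above and αR = 14.75 kΩ below.
Lower section ‖ load = 9.106 kΩ.
V_wiper = 13.9 × 9.106/(10.55 + 9.106) = 6.44 V.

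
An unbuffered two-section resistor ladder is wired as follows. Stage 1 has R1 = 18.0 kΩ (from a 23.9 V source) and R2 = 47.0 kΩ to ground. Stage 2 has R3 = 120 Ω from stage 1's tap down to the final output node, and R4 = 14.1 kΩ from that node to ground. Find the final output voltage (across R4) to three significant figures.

V_out ≈ 8.95 V

Stage 2 presents R3+R4 = 14220 Ω as a load on stage 1's tap.
Stage 1's lower leg becomes R2‖(R3+R4) = 10920 Ω, so V_mid = 23.9 × 10920/28920 = 9.023 V.
Stage 2 is itself unloaded: V_out = V_mid × R4/(R3+R4) = 9.023 × 14100/14220 = 8.95 V.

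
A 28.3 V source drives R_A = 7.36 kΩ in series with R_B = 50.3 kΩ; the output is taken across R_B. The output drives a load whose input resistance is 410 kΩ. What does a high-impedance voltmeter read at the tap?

The load sits in parallel with R_B: R_B‖R_L = (50.3 × 410) / (50.3 + 410) = 44.80 kΩ.
V_out = 28.3 × 44.80 / (7.36 + 44.80) = 28.3 × 44.80/52.16 = 24.3 V.
(Unloaded it would have been 24.7 V.)

V_out ≈ 24.3 V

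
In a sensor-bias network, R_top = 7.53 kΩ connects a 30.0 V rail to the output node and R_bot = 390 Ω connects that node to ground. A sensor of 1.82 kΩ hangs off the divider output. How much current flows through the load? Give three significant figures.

R_bot‖R_L = 321.2 Ω; V_out = 30.0 × 321.2/7851 = 1.227 V.
I_L = V_out / R_L = 1.227 / 1.82 kΩ = 0.674 mA.

I_L ≈ 0.674 mA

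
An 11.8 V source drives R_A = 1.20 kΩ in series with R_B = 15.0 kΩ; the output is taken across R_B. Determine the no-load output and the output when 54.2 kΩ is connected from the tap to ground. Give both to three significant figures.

Unloaded: 10.9 V; loaded: 10.7 V

Open-circuit: V = 11.8 × 15.0/(1.20 + 15.0) = 10.9 V.
With the load, R_B becomes R_B‖R_L = 11.75 kΩ, so V = 11.8 × 11.75/12.95 = 10.7 V.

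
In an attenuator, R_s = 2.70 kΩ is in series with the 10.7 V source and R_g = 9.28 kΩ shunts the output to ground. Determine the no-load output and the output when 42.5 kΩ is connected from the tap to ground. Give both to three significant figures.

Unloaded: 8.29 V; loaded: 7.90 V

Open-circuit: V = 10.7 × 9.28/(2.70 + 9.28) = 8.29 V.
With the load, R_g becomes R_g‖R_L = 7.617 kΩ, so V = 10.7 × 7.617/10.32 = 7.90 V.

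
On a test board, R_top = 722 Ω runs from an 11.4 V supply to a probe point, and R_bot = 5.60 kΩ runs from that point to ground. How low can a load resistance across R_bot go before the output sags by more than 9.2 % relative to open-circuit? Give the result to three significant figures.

Output resistance R_th = R_top‖R_bot = (722 × 5600)/6322 = 639.5 Ω.
The fractional drop is R_th/(R_th + R_L); requiring this ≤ 0.0920 gives R_L ≥ R_th(1/0.0920 − 1) = 639.5 × 9.870 = 6.31 kΩ.

R_L(min) ≈ 6.31 kΩ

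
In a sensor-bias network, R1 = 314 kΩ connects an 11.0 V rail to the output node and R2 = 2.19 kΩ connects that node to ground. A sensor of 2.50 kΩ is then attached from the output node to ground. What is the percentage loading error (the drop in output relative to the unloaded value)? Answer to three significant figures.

46.5 %

The divider's output (Thévenin) resistance is R1‖R2 = 2.175 kΩ.
Fractional drop under load = R_th/(R_th + R_L) = 2.175 / (2.175 + 2.50) = 0.4652.
So the output falls by 46.5 %.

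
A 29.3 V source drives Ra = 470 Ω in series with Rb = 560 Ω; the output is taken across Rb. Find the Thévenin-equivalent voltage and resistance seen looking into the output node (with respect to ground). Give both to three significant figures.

V_th = 15.9 V, R_th = 256 Ω

V_th is the open-circuit tap voltage: 29.3 × 560/(470 + 560) = 15.9 V.
With the supply zeroed, Ra and Rb appear in parallel from the tap: R_th = Ra‖Rb = (470 × 560)/1030 = 256 Ω.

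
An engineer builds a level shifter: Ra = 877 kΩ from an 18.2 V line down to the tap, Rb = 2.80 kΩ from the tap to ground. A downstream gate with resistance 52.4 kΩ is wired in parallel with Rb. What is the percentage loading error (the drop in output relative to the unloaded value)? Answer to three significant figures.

5.06 %

The divider's output (Thévenin) resistance is Ra‖Rb = 2.791 kΩ.
Fractional drop under load = R_th/(R_th + R_L) = 2.791 / (2.791 + 52.4) = 0.05057.
So the output falls by 5.06 %.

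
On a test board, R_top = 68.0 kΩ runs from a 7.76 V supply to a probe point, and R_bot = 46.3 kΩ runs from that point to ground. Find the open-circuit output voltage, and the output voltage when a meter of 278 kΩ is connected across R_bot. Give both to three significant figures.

Open-circuit: V = 7.76 × 46.3/(68.0 + 46.3) = 3.14 V.
With the load, R_bot becomes R_bot‖R_L = 39.69 kΩ, so V = 7.76 × 39.69/107.7 = 2.86 V.

Unloaded: 3.14 V; loaded: 2.86 V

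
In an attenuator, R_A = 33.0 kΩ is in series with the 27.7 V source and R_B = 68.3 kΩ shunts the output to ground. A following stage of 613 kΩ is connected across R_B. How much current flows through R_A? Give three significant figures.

R_B‖R_L = 61.45 kΩ, so the source sees R_A + R_B‖R_L = 94.45 kΩ.
I = 27.7 V / 94.45 kΩ = 0.293 mA.

I ≈ 0.293 mA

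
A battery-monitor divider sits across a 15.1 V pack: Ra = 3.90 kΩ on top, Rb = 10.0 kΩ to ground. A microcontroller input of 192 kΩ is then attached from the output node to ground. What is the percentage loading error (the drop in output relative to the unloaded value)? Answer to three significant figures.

The divider's output (Thévenin) resistance is Ra‖Rb = 2.806 kΩ.
Fractional drop under load = R_th/(R_th + R_L) = 2.806 / (2.806 + 192) = 0.01440.
So the output falls by 1.44 %.

1.44 %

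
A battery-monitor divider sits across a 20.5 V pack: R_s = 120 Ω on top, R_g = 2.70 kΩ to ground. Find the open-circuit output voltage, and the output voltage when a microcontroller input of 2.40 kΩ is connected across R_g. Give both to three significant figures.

Open-circuit: V = 20.5 × 2700/(120 + 2700) = 19.6 V.
With the load, R_g becomes R_g‖R_L = 1271 Ω, so V = 20.5 × 1271/1391 = 18.7 V.

Unloaded: 19.6 V; loaded: 18.7 V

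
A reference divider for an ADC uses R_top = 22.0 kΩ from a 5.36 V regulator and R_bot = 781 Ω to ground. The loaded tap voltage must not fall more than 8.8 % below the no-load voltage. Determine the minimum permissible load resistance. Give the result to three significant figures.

Output resistance R_th = R_top‖R_bot = (22000 × 781)/22780 = 754.2 Ω.
The fractional drop is R_th/(R_th + R_L); requiring this ≤ 0.0880 gives R_L ≥ R_th(1/0.0880 − 1) = 754.2 × 10.36 = 7.82 kΩ.

R_L(min) ≈ 7.82 kΩ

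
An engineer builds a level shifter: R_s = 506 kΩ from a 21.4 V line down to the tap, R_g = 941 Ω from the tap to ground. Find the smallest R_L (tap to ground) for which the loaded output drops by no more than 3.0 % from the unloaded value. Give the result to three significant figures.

Output resistance R_th = R_s‖R_g = (506000 × 941)/506900 = 939.3 Ω.
The fractional drop is R_th/(R_th + R_L); requiring this ≤ 0.0300 gives R_L ≥ R_th(1/0.0300 − 1) = 939.3 × 32.33 = 30.4 kΩ.

R_L(min) ≈ 30.4 kΩ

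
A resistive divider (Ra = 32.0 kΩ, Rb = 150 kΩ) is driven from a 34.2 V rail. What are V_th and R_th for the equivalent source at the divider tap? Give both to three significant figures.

V_th = 28.2 V, R_th = 26.4 kΩ

V_th is the open-circuit tap voltage: 34.2 × 150/(32.0 + 150) = 28.2 V.
With the supply zeroed, Ra and Rb appear in parallel from the tap: R_th = Ra‖Rb = (32.0 × 150)/182.0 = 26.4 kΩ.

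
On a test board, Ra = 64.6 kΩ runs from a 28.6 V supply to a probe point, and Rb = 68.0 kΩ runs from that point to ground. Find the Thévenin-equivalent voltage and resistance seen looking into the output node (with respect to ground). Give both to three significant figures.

V_th = 14.7 V, R_th = 33.1 kΩ

V_th is the open-circuit tap voltage: 28.6 × 68.0/(64.6 + 68.0) = 14.7 V.
With the supply zeroed, Ra and Rb appear in parallel from the tap: R_th = Ra‖Rb = (64.6 × 68.0)/132.6 = 33.1 kΩ.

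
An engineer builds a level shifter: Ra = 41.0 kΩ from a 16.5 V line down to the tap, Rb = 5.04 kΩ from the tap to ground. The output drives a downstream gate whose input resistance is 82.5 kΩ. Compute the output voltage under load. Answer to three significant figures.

The load sits in parallel with Rb: Rb‖R_L = (5.04 × 82.5) / (5.04 + 82.5) = 4.750 kΩ.
V_out = 16.5 × 4.750 / (41.0 + 4.750) = 16.5 × 4.750/45.75 = 1.71 V.
(Unloaded it would have been 1.81 V.)

V_out ≈ 1.71 V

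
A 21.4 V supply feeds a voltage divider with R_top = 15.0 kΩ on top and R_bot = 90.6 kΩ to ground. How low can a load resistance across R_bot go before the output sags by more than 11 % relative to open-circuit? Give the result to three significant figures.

Output resistance R_th = R_top‖R_bot = (15.0 × 90.6)/105.6 = 12.87 kΩ.
The fractional drop is R_th/(R_th + R_L); requiring this ≤ 0.110 gives R_L ≥ R_th(1/0.110 − 1) = 12.87 × 8.091 = 104 kΩ.

R_L(min) ≈ 104 kΩ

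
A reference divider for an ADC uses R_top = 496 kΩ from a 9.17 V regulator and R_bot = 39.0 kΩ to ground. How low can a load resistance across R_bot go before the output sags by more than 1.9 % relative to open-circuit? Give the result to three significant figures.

Output resistance R_th = R_top‖R_bot = (496 × 39.0)/535.0 = 36.16 kΩ.
The fractional drop is R_th/(R_th + R_L); requiring this ≤ 0.0190 gives R_L ≥ R_th(1/0.0190 − 1) = 36.16 × 51.63 = 1.87 MΩ.

R_L(min) ≈ 1.87 MΩ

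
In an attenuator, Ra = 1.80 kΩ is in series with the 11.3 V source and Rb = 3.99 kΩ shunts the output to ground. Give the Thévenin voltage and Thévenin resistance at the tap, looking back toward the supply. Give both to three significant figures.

V_th = 7.79 V, R_th = 1.24 kΩ

V_th is the open-circuit tap voltage: 11.3 × 3.99/(1.80 + 3.99) = 7.79 V.
With the supply zeroed, Ra and Rb appear in parallel from the tap: R_th = Ra‖Rb = (1.80 × 3.99)/5.790 = 1.24 kΩ.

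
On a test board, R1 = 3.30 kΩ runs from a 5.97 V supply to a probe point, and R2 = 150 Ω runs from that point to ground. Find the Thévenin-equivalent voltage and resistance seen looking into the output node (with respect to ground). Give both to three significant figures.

V_th = 0.260 V, R_th = 143 Ω

V_th is the open-circuit tap voltage: 5.97 × 150/(3300 + 150) = 0.260 V.
With the supply zeroed, R1 and R2 appear in parallel from the tap: R_th = R1‖R2 = (3300 × 150)/3450 = 143 Ω.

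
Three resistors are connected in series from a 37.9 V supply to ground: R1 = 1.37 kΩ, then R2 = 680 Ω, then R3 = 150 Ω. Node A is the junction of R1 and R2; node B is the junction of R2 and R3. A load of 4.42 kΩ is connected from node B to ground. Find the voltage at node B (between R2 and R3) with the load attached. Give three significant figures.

At node B, R3 is in parallel with the load: R3‖R_L = 145.1 Ω.
Below node A the resistance is R2 + (R3‖R_L) = 825.1 Ω, so V_A = 37.9 × 825.1/2195 = 14.25 V.
Then V_B = V_A × (R3‖R_L)/(R2 + R3‖R_L) = 14.25 × 145.1/825.1 = 2.50 V.

V ≈ 2.50 V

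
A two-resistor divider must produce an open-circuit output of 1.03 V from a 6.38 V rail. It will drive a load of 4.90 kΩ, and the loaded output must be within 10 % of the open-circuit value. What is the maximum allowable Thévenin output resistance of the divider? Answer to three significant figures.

Loading drop = R_th/(R_th + R_L) ≤ 0.100, so R_th ≤ R_L · ε/(1−ε) = 4.90 kΩ × 0.100/0.9000 = 544 Ω.
(Any R1, R2 with R2/(R1+R2) = 0.161 and R1‖R2 ≤ 544 Ω will meet the spec.)

R_th ≤ 544 Ω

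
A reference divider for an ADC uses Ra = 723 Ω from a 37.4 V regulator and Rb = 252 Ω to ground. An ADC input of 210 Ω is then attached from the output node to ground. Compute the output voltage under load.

V_out ≈ 5.11 V

The load sits in parallel with Rb: Rb‖R_L = (252 × 210) / (252 + 210) = 114.5 Ω.
V_out = 37.4 × 114.5 / (723 + 114.5) = 37.4 × 114.5/837.5 = 5.11 V.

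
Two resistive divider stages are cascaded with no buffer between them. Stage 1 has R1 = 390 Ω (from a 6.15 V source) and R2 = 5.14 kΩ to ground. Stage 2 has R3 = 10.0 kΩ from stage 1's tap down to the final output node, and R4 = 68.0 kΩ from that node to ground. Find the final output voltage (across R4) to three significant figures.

Stage 2 presents R3+R4 = 78000 Ω as a load on stage 1's tap.
Stage 1's lower leg becomes R2‖(R3+R4) = 4822 Ω, so V_mid = 6.15 × 4822/5212 = 5.690 V.
Stage 2 is itself unloaded: V_out = V_mid × R4/(R3+R4) = 5.690 × 68000/78000 = 4.96 V.

V_out ≈ 4.96 V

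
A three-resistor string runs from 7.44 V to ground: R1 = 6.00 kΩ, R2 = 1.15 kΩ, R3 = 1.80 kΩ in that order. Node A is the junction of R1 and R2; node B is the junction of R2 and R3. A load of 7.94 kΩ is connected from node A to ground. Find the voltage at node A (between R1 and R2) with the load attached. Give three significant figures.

Below node A the series string R2+R3 = 2.950 kΩ sits in parallel with the 7.94 kΩ load: 2.151 kΩ.
V_A = 7.44 × 2.151/(6.00 + 2.151) = 1.96 V.

V ≈ 1.96 V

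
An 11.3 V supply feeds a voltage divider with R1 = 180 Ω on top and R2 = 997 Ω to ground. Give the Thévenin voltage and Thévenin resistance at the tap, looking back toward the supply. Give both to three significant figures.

V_th = 9.57 V, R_th = 152 Ω

V_th is the open-circuit tap voltage: 11.3 × 997/(180 + 997) = 9.57 V.
With the supply zeroed, R1 and R2 appear in parallel from the tap: R_th = R1‖R2 = (180 × 997)/1177 = 152 Ω.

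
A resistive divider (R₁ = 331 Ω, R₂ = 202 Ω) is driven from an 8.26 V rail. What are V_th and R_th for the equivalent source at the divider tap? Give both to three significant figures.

V_th is the open-circuit tap voltage: 8.26 × 202/(331 + 202) = 3.13 V.
With the supply zeroed, R₁ and R₂ appear in parallel from the tap: R_th = R₁‖R₂ = (331 × 202)/533.0 = 125 Ω.

V_th = 3.13 V, R_th = 125 Ω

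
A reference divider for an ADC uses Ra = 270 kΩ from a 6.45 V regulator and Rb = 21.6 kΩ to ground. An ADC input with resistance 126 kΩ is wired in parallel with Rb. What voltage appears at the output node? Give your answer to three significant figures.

V_out ≈ 0.412 V

The load sits in parallel with Rb: Rb‖R_L = (21.6 × 126) / (21.6 + 126) = 18.44 kΩ.
V_out = 6.45 × 18.44 / (270 + 18.44) = 6.45 × 18.44/288.4 = 0.412 V.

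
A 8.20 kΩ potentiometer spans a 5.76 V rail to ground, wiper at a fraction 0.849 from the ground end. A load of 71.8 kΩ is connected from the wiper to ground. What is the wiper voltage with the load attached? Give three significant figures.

V ≈ 4.82 V

The wiper splits the pot into (1−α)R = 1.238 kΩ above and αR = 6.962 kΩ below.
Lower section ‖ load = 6.346 kΩ.
V_wiper = 5.76 × 6.346/(1.238 + 6.346) = 4.82 V.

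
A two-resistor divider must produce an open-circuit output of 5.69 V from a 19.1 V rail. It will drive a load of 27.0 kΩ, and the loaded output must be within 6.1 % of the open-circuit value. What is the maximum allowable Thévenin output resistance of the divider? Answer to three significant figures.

Loading drop = R_th/(R_th + R_L) ≤ 0.0610, so R_th ≤ R_L · ε/(1−ε) = 27.0 kΩ × 0.0610/0.9390 = 1.75 kΩ.

R_th ≤ 1.75 kΩ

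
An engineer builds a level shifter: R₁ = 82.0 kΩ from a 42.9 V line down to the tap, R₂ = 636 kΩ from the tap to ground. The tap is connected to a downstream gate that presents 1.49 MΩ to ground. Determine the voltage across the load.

V_out ≈ 36.2 V

The load sits in parallel with R₂: R₂‖R_L = (636 × 1490) / (636 + 1490) = 445.7 kΩ.
V_out = 42.9 × 445.7 / (82.0 + 445.7) = 42.9 × 445.7/527.7 = 36.2 V.
(Unloaded it would have been 38.0 V.)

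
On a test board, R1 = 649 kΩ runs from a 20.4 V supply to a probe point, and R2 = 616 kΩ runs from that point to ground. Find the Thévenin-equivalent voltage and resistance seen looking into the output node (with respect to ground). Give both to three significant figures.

V_th = 9.93 V, R_th = 316 kΩ

V_th is the open-circuit tap voltage: 20.4 × 616/(649 + 616) = 9.93 V.
With the supply zeroed, R1 and R2 appear in parallel from the tap: R_th = R1‖R2 = (649 × 616)/1265 = 316 kΩ.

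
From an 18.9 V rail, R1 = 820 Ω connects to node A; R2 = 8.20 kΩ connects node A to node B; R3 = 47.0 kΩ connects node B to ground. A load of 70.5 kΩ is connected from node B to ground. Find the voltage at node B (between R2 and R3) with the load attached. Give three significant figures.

V ≈ 14.3 V

At node B, R3 is in parallel with the load: R3‖R_L = 28200 Ω.
Below node A the resistance is R2 + (R3‖R_L) = 36400 Ω, so V_A = 18.9 × 36400/37220 = 18.48 V.
Then V_B = V_A × (R3‖R_L)/(R2 + R3‖R_L) = 18.48 × 28200/36400 = 14.3 V.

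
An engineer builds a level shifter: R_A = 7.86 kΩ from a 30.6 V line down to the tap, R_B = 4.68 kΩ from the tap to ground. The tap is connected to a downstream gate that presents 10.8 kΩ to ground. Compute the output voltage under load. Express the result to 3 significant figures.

The load sits in parallel with R_B: R_B‖R_L = (4.68 × 10.8) / (4.68 + 10.8) = 3.265 kΩ.
V_out = 30.6 × 3.265 / (7.86 + 3.265) = 30.6 × 3.265/11.13 = 8.98 V.

V_out ≈ 8.98 V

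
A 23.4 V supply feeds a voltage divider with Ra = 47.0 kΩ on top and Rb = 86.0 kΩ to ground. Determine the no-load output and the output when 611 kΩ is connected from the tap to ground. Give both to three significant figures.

Unloaded: 15.1 V; loaded: 14.4 V

Open-circuit: V = 23.4 × 86.0/(47.0 + 86.0) = 15.1 V.
With the load, Rb becomes Rb‖R_L = 75.39 kΩ, so V = 23.4 × 75.39/122.4 = 14.4 V.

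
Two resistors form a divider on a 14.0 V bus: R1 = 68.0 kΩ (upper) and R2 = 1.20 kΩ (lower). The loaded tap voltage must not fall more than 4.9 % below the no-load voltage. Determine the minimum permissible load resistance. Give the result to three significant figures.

Output resistance R_th = R1‖R2 = (68.0 × 1.20)/69.20 = 1.179 kΩ.
The fractional drop is R_th/(R_th + R_L); requiring this ≤ 0.0490 gives R_L ≥ R_th(1/0.0490 − 1) = 1.179 × 19.41 = 22.9 kΩ.

R_L(min) ≈ 22.9 kΩ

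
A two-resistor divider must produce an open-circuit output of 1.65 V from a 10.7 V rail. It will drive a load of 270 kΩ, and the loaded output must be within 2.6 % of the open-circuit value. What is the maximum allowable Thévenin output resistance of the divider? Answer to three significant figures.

Loading drop = R_th/(R_th + R_L) ≤ 0.0260, so R_th ≤ R_L · ε/(1−ε) = 270 kΩ × 0.0260/0.9740 = 7.21 kΩ.
(Any R1, R2 with R2/(R1+R2) = 0.154 and R1‖R2 ≤ 7.21 kΩ will meet the spec.)

R_th ≤ 7.21 kΩ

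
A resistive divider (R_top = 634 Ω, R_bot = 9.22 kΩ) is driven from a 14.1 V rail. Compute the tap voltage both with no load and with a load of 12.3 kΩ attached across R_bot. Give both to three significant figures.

Unloaded: 13.2 V; loaded: 12.6 V

Open-circuit: V = 14.1 × 9220/(634 + 9220) = 13.2 V.
With the load, R_bot becomes R_bot‖R_L = 5270 Ω, so V = 14.1 × 5270/5904 = 12.6 V.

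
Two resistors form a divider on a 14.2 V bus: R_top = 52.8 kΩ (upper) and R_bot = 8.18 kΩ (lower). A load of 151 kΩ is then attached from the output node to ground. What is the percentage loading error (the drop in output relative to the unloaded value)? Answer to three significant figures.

The divider's output (Thévenin) resistance is R_top‖R_bot = 7.083 kΩ.
Fractional drop under load = R_th/(R_th + R_L) = 7.083 / (7.083 + 151) = 0.04480.
So the output falls by 4.48 %.

4.48 %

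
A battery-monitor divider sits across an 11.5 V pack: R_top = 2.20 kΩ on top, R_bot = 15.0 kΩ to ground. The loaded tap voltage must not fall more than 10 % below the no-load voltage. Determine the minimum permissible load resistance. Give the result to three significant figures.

R_L(min) ≈ 17.3 kΩ

Output resistance R_th = R_top‖R_bot = (2.20 × 15.0)/17.20 = 1.919 kΩ.
The fractional drop is R_th/(R_th + R_L); requiring this ≤ 0.100 gives R_L ≥ R_th(1/0.100 − 1) = 1.919 × 9.000 = 17.3 kΩ.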